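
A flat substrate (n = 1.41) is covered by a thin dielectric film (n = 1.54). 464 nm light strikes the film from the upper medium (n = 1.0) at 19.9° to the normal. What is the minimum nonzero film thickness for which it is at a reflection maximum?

At the upper boundary (n = 1.0 to n = 1.54) the reflected ray undergoes a half-wave phase shift.
At the lower boundary (n = 1.54 to n = 1.41) the reflected ray undergoes no phase shift.
Exactly one π shift → a net half-wave offset.
For strong reflection here: 2 n t cos θ_r = (m + ½) λ.
Snell's law: 1.0 sin 19.9° = 1.54 sin θ_r → sin θ_r = 0.221, cos θ_r = 0.975.
Minimum at m = 0: t = λ / (4 n cos θ_r) = 464 / (4 × 1.54 × 0.975) = 77.2 nm.

77.2 nm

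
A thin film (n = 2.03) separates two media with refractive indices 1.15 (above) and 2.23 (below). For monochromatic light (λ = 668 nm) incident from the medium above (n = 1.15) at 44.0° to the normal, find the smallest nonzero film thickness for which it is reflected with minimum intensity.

89.5 nm

Top surface (1.15 → 2.03): reflection off a higher-index medium gives a half-wave phase shift.
Ray reflecting at the bottom interface goes from n = 2.03 toward n = 2.23: a half-wave phase shift.
Net: no relative phase inversion (both shifts match).
With no net inversion, destructive interference in reflection requires 2 n t cos θ_r = (m + ½) λ.
Snell's law: 1.15 sin 44.0° = 2.03 sin θ_r → sin θ_r = 0.394, cos θ_r = 0.919.
Minimum at m = 0: t = λ / (4 n cos θ_r) = 668 / (4 × 2.03 × 0.919) = 89.5 nm.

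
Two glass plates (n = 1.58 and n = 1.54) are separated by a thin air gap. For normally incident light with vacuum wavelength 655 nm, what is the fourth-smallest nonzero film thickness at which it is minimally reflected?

Ray reflecting at the top interface goes from n = 1.58 toward n = 1.0: no phase shift.
At the lower boundary (n = 1.0 to n = 1.54) the reflected ray undergoes a half-wave phase shift.
The two reflections differ by half a wavelength.
For dark reflection here: 2 n t = m λ.
The fourth-smallest nonzero thickness corresponds to m = 4: t = m λ / (2 n) = 4.00 × 655 / (2 × 1.0) = 1310 nm.

1310 nm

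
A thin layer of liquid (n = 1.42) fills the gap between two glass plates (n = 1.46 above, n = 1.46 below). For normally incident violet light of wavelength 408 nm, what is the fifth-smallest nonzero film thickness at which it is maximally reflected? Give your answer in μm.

At the upper boundary (n = 1.46 to n = 1.42) the reflected ray undergoes no phase shift.
At the lower boundary (n = 1.42 to n = 1.46) the reflected ray undergoes a half-wave phase shift.
Exactly one π shift → a net half-wave offset.
With one net inversion, constructive interference in reflection requires 2 n t = (m + ½) λ.
The fifth-smallest nonzero thickness corresponds to m = 4: t = (m + ½) λ / (2 n) = 4.50 × 408 / (2 × 1.42) = 646 nm.

0.646 μm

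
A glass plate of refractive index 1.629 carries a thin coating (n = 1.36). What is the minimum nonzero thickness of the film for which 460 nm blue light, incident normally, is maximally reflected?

169 nm

Top surface (1.0 → 1.36): reflection off a higher-index medium gives a half-wave phase shift.
At the lower boundary (n = 1.36 to n = 1.629) the reflected ray undergoes a half-wave phase shift.
Net: no relative phase inversion (both shifts match).
So the condition for constructive reflection is 2 n t = m λ.
Minimum nonzero at m = 1: t = λ / (2 n) = 460 / (2 × 1.36) = 169 nm.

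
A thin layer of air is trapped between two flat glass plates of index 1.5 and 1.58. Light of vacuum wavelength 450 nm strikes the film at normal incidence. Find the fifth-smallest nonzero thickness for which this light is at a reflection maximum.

1013 nm

Ray reflecting at the top interface goes from n = 1.5 toward n = 1.0: no phase shift.
Bottom surface (1.0 → 1.58): reflection off a higher-index medium gives a half-wave phase shift.
Net: one phase inversion between the two reflected rays.
With one net inversion, constructive interference in reflection requires 2 n t = (m + ½) λ.
The fifth-smallest nonzero thickness corresponds to m = 4: t = (m + ½) λ / (2 n) = 4.50 × 450 / (2 × 1.0) = 1013 nm.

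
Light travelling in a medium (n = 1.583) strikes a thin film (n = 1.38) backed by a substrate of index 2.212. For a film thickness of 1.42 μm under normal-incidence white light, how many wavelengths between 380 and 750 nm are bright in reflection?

5

At the upper boundary (n = 1.583 to n = 1.38) the reflected ray undergoes no phase shift.
Bottom surface (1.38 → 2.212): reflection off a higher-index medium gives a half-wave phase shift.
The two reflections differ by half a wavelength.
For maximum reflection here: 2 n t = (m + ½) λ.
λ = 2 n t / (m + ½) = 3919 / (m + ½) nm.
m=4: 871 nm (IR); m=5: 713 nm (visible); m=6: 603 nm (visible); m=7: 523 nm (visible); m=8: 461 nm (visible); m=9: 413 nm (visible); m=10: 373 nm (UV).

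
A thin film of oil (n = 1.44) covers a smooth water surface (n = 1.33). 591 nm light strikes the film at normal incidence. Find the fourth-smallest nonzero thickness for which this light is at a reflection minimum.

Top surface (1.0 → 1.44): reflection off a higher-index medium gives a half-wave phase shift.
At the lower boundary (n = 1.44 to n = 1.33) the reflected ray undergoes no phase shift.
Exactly one π shift → a net half-wave offset.
With one net inversion, destructive interference in reflection requires 2 n t = m λ.
The fourth-smallest nonzero thickness corresponds to m = 4: t = m λ / (2 n) = 4.00 × 591 / (2 × 1.44) = 821 nm.

821 nm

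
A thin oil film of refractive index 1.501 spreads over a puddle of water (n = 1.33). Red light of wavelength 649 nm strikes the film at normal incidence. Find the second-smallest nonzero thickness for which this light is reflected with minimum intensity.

432 nm

At the upper boundary (n = 1.0 to n = 1.501) the reflected ray undergoes a half-wave phase shift.
Bottom surface (1.501 → 1.33): reflection off a lower-index medium gives no phase shift.
Exactly one π shift → a net half-wave offset.
For minimum reflection here: 2 n t = m λ.
The second-smallest nonzero thickness corresponds to m = 2: t = m λ / (2 n) = 2.00 × 649 / (2 × 1.501) = 432 nm.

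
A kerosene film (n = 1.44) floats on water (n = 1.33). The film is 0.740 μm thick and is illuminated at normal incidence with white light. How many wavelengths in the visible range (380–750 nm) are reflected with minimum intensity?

3

At the upper boundary (n = 1.0 to n = 1.44) the reflected ray undergoes a half-wave phase shift.
Ray reflecting at the bottom interface goes from n = 1.44 toward n = 1.33: no phase shift.
The two reflections differ by half a wavelength.
So the condition for destructive reflection is 2 n t = m λ.
λ = 2 n t / m = 2131 / m nm.
m=2: 1066 nm (IR); m=3: 710 nm (visible); m=4: 533 nm (visible); m=5: 426 nm (visible); m=6: 355 nm (UV).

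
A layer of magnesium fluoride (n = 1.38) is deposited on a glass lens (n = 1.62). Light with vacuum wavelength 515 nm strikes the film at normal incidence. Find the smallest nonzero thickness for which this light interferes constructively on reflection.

Ray reflecting at the top interface goes from n = 1.0 toward n = 1.38: a half-wave phase shift.
At the lower boundary (n = 1.38 to n = 1.62) the reflected ray undergoes a half-wave phase shift.
The two reflections carry the same phase change, so no net offset.
With no net inversion, constructive interference in reflection requires 2 n t = m λ.
The smallest nonzero thickness corresponds to m = 1: t = m λ / (2 n) = 1.00 × 515 / (2 × 1.38) = 187 nm.

187 nm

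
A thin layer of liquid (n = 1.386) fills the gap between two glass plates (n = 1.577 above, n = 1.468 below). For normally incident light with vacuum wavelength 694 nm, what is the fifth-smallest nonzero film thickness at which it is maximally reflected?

Ray reflecting at the top interface goes from n = 1.577 toward n = 1.386: no phase shift.
At the lower boundary (n = 1.386 to n = 1.468) the reflected ray undergoes a half-wave phase shift.
Net: one phase inversion between the two reflected rays.
With one net inversion, constructive interference in reflection requires 2 n t = (m + ½) λ.
The fifth-smallest nonzero thickness corresponds to m = 4: t = (m + ½) λ / (2 n) = 4.50 × 694 / (2 × 1.386) = 1127 nm.

1127 nm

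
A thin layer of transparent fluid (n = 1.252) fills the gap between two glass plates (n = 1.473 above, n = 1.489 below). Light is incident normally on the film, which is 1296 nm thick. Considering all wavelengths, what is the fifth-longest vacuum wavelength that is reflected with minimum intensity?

Top surface (1.473 → 1.252): reflection off a lower-index medium gives no phase shift.
At the lower boundary (n = 1.252 to n = 1.489) the reflected ray undergoes a half-wave phase shift.
The two reflections differ by half a wavelength.
For dark reflection here: 2 n t = m λ.
λ = 2 n t / m. The fifth-longest wavelength is m = 5: λ = 2 × 1.252 × 1296 / 5.00 = 649 nm.

649 nm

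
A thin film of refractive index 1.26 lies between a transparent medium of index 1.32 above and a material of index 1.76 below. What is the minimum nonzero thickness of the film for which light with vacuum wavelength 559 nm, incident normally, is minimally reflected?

At the upper boundary (n = 1.32 to n = 1.26) the reflected ray undergoes no phase shift.
At the lower boundary (n = 1.26 to n = 1.76) the reflected ray undergoes a half-wave phase shift.
Exactly one π shift → a net half-wave offset.
For weak reflection here: 2 n t = m λ.
Minimum nonzero at m = 1: t = λ / (2 n) = 559 / (2 × 1.26) = 222 nm.

222 nm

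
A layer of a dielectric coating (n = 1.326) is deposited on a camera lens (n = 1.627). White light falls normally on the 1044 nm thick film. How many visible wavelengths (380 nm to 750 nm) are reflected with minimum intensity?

3

Ray reflecting at the top interface goes from n = 1.0 toward n = 1.326: a half-wave phase shift.
Bottom surface (1.326 → 1.627): reflection off a higher-index medium gives a half-wave phase shift.
Zero or two π shifts → no net half-wave offset.
So the condition for destructive reflection is 2 n t = (m + ½) λ.
λ = 2 n t / (m + ½) = 2769 / (m + ½) nm.
m=3: 791 nm (IR); m=4: 615 nm (visible); m=5: 503 nm (visible); m=6: 426 nm (visible); m=7: 369 nm (UV).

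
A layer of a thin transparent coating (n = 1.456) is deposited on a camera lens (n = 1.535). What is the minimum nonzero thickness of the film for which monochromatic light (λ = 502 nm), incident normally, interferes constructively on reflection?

172 nm

Top surface (1.0 → 1.456): reflection off a higher-index medium gives a half-wave phase shift.
Bottom surface (1.456 → 1.535): reflection off a higher-index medium gives a half-wave phase shift.
Net: no relative phase inversion (both shifts match).
For maximum reflection here: 2 n t = m λ.
Minimum nonzero at m = 1: t = λ / (2 n) = 502 / (2 × 1.456) = 172 nm.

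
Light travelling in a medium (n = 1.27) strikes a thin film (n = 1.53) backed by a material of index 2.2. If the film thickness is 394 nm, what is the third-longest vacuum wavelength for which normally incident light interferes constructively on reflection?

402 nm

Ray reflecting at the top interface goes from n = 1.27 toward n = 1.53: a half-wave phase shift.
Bottom surface (1.53 → 2.2): reflection off a higher-index medium gives a half-wave phase shift.
The two reflections carry the same phase change, so no net offset.
So the condition for constructive reflection is 2 n t = m λ.
λ = 2 n t / m. The third-longest wavelength is m = 3: λ = 2 × 1.53 × 394 / 3.00 = 402 nm.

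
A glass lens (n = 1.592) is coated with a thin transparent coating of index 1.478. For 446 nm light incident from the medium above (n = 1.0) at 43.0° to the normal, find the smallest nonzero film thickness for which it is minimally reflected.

85.0 nm

At the upper boundary (n = 1.0 to n = 1.478) the reflected ray undergoes a half-wave phase shift.
At the lower boundary (n = 1.478 to n = 1.592) the reflected ray undergoes a half-wave phase shift.
The two reflections carry the same phase change, so no net offset.
With no net inversion, destructive interference in reflection requires 2 n t cos θ_r = (m + ½) λ.
Snell's law: 1.0 sin 43.0° = 1.478 sin θ_r → sin θ_r = 0.461, cos θ_r = 0.887.
Minimum at m = 0: t = λ / (4 n cos θ_r) = 446 / (4 × 1.478 × 0.887) = 85.0 nm.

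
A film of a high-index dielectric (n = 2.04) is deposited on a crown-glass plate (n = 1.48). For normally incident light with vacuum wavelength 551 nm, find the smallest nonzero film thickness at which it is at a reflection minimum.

At the upper boundary (n = 1.0 to n = 2.04) the reflected ray undergoes a half-wave phase shift.
Ray reflecting at the bottom interface goes from n = 2.04 toward n = 1.48: no phase shift.
Net: one phase inversion between the two reflected rays.
With one net inversion, destructive interference in reflection requires 2 n t = m λ.
Minimum nonzero at m = 1: t = λ / (2 n) = 551 / (2 × 2.04) = 135 nm.

135 nm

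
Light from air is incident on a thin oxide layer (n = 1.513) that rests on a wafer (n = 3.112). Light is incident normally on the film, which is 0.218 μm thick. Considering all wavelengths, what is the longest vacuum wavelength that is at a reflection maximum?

660 nm

Ray reflecting at the top interface goes from n = 1.0 toward n = 1.513: a half-wave phase shift.
At the lower boundary (n = 1.513 to n = 3.112) the reflected ray undergoes a half-wave phase shift.
Net: no relative phase inversion (both shifts match).
For strong reflection here: 2 n t = m λ.
λ = 2 n t / m. The longest wavelength is m = 1: λ = 2 × 1.513 × 218 / 1.00 = 660 nm.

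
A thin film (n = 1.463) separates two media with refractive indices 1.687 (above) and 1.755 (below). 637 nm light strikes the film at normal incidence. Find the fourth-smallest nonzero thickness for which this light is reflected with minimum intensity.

871 nm

At the upper boundary (n = 1.687 to n = 1.463) the reflected ray undergoes no phase shift.
Bottom surface (1.463 → 1.755): reflection off a higher-index medium gives a half-wave phase shift.
Net: one phase inversion between the two reflected rays.
So the condition for destructive reflection is 2 n t = m λ.
The fourth-smallest nonzero thickness corresponds to m = 4: t = m λ / (2 n) = 4.00 × 637 / (2 × 1.463) = 871 nm.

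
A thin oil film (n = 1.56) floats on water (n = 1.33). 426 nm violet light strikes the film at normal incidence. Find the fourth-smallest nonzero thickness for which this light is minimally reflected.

546 nm

Top surface (1.0 → 1.56): reflection off a higher-index medium gives a half-wave phase shift.
Bottom surface (1.56 → 1.33): reflection off a lower-index medium gives no phase shift.
The two reflections differ by half a wavelength.
So the condition for destructive reflection is 2 n t = m λ.
The fourth-smallest nonzero thickness corresponds to m = 4: t = m λ / (2 n) = 4.00 × 426 / (2 × 1.56) = 546 nm.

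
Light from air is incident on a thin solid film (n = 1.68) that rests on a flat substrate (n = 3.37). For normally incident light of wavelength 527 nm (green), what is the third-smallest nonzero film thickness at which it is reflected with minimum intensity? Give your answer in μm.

0.392 μm

Top surface (1.0 → 1.68): reflection off a higher-index medium gives a half-wave phase shift.
Ray reflecting at the bottom interface goes from n = 1.68 toward n = 3.37: a half-wave phase shift.
The two reflections carry the same phase change, so no net offset.
So the condition for destructive reflection is 2 n t = (m + ½) λ.
The third-smallest nonzero thickness corresponds to m = 2: t = (m + ½) λ / (2 n) = 2.50 × 527 / (2 × 1.68) = 392 nm.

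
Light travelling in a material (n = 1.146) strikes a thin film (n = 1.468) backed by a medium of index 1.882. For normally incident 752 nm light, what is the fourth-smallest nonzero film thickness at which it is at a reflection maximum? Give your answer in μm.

1.02 μm

At the upper boundary (n = 1.146 to n = 1.468) the reflected ray undergoes a half-wave phase shift.
At the lower boundary (n = 1.468 to n = 1.882) the reflected ray undergoes a half-wave phase shift.
Net: no relative phase inversion (both shifts match).
For maximum reflection here: 2 n t = m λ.
The fourth-smallest nonzero thickness corresponds to m = 4: t = m λ / (2 n) = 4.00 × 752 / (2 × 1.468) = 1025 nm.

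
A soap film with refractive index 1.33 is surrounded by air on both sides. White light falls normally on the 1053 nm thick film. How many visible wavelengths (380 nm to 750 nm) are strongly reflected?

3

At the upper boundary (n = 1.0 to n = 1.33) the reflected ray undergoes a half-wave phase shift.
At the lower boundary (n = 1.33 to n = 1.0) the reflected ray undergoes no phase shift.
Net: one phase inversion between the two reflected rays.
For strong reflection here: 2 n t = (m + ½) λ.
λ = 2 n t / (m + ½) = 2801 / (m + ½) nm.
m=3: 800 nm (IR); m=4: 622 nm (visible); m=5: 509 nm (visible); m=6: 431 nm (visible); m=7: 373 nm (UV).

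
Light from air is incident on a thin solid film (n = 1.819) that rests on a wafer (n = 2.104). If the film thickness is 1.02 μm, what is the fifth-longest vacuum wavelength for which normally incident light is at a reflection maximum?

At the upper boundary (n = 1.0 to n = 1.819) the reflected ray undergoes a half-wave phase shift.
Ray reflecting at the bottom interface goes from n = 1.819 toward n = 2.104: a half-wave phase shift.
Zero or two π shifts → no net half-wave offset.
For strong reflection here: 2 n t = m λ.
λ = 2 n t / m. The fifth-longest wavelength is m = 5: λ = 2 × 1.819 × 1020 / 5.00 = 742 nm.

742 nm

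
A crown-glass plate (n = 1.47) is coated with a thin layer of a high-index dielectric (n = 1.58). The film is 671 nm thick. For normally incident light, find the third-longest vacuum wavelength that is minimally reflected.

Ray reflecting at the top interface goes from n = 1.0 toward n = 1.58: a half-wave phase shift.
Bottom surface (1.58 → 1.47): reflection off a lower-index medium gives no phase shift.
Net: one phase inversion between the two reflected rays.
For minimum reflection here: 2 n t = m λ.
λ = 2 n t / m. The third-longest wavelength is m = 3: λ = 2 × 1.58 × 671 / 3.00 = 707 nm.

707 nm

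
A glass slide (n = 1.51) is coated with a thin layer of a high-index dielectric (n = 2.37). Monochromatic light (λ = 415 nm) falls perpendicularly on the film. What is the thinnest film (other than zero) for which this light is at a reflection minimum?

Ray reflecting at the top interface goes from n = 1.0 toward n = 2.37: a half-wave phase shift.
Bottom surface (2.37 → 1.51): reflection off a lower-index medium gives no phase shift.
Exactly one π shift → a net half-wave offset.
With one net inversion, destructive interference in reflection requires 2 n t = m λ.
Minimum nonzero at m = 1: t = λ / (2 n) = 415 / (2 × 2.37) = 87.6 nm.

87.6 nm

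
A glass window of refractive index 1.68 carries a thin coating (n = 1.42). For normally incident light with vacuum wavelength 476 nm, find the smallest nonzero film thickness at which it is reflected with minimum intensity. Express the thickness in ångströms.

838 Å

At the upper boundary (n = 1.0 to n = 1.42) the reflected ray undergoes a half-wave phase shift.
Ray reflecting at the bottom interface goes from n = 1.42 toward n = 1.68: a half-wave phase shift.
The two reflections carry the same phase change, so no net offset.
So the condition for destructive reflection is 2 n t = (m + ½) λ.
Minimum at m = 0: t = λ / (4 n) = 476 / (4 × 1.42) = 83.8 nm.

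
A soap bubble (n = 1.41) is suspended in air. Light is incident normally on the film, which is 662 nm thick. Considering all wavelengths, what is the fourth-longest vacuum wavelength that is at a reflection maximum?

Ray reflecting at the top interface goes from n = 1.0 toward n = 1.41: a half-wave phase shift.
Ray reflecting at the bottom interface goes from n = 1.41 toward n = 1.0: no phase shift.
Net: one phase inversion between the two reflected rays.
So the condition for constructive reflection is 2 n t = (m + ½) λ.
λ = 2 n t / (m + ½). The fourth-longest wavelength is m = 3: λ = 2 × 1.41 × 662 / 3.50 = 533 nm.

533 nm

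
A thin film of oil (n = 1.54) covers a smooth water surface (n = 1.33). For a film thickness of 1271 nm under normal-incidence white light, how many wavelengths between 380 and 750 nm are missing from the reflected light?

5

Ray reflecting at the top interface goes from n = 1.0 toward n = 1.54: a half-wave phase shift.
At the lower boundary (n = 1.54 to n = 1.33) the reflected ray undergoes no phase shift.
Net: one phase inversion between the two reflected rays.
So the condition for destructive reflection is 2 n t = m λ.
λ = 2 n t / m = 3915 / m nm.
m=5: 783 nm (IR); m=6: 652 nm (visible); m=7: 559 nm (visible); m=8: 489 nm (visible); m=9: 435 nm (visible); m=10: 391 nm (visible); m=11: 356 nm (UV).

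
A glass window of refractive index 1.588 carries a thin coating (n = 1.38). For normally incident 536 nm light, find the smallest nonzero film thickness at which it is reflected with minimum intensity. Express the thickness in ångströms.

971 Å

At the upper boundary (n = 1.0 to n = 1.38) the reflected ray undergoes a half-wave phase shift.
Ray reflecting at the bottom interface goes from n = 1.38 toward n = 1.588: a half-wave phase shift.
The two reflections carry the same phase change, so no net offset.
For minimum reflection here: 2 n t = (m + ½) λ.
Minimum at m = 0: t = λ / (4 n) = 536 / (4 × 1.38) = 97.1 nm.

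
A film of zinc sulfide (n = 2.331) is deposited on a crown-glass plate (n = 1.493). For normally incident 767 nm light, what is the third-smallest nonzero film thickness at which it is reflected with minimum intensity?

Top surface (1.0 → 2.331): reflection off a higher-index medium gives a half-wave phase shift.
Bottom surface (2.331 → 1.493): reflection off a lower-index medium gives no phase shift.
The two reflections differ by half a wavelength.
So the condition for destructive reflection is 2 n t = m λ.
The third-smallest nonzero thickness corresponds to m = 3: t = m λ / (2 n) = 3.00 × 767 / (2 × 2.331) = 494 nm.

494 nm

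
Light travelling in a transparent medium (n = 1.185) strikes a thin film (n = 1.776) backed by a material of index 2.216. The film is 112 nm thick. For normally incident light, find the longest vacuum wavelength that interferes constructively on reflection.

At the upper boundary (n = 1.185 to n = 1.776) the reflected ray undergoes a half-wave phase shift.
At the lower boundary (n = 1.776 to n = 2.216) the reflected ray undergoes a half-wave phase shift.
Zero or two π shifts → no net half-wave offset.
With no net inversion, constructive interference in reflection requires 2 n t = m λ.
λ = 2 n t / m. The longest wavelength is m = 1: λ = 2 × 1.776 × 112 / 1.00 = 398 nm.

398 nm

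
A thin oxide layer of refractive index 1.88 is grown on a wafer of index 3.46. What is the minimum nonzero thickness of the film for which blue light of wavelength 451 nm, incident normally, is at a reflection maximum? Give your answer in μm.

0.120 μm

At the upper boundary (n = 1.0 to n = 1.88) the reflected ray undergoes a half-wave phase shift.
Ray reflecting at the bottom interface goes from n = 1.88 toward n = 3.46: a half-wave phase shift.
The two reflections carry the same phase change, so no net offset.
So the condition for constructive reflection is 2 n t = m λ.
Minimum nonzero at m = 1: t = λ / (2 n) = 451 / (2 × 1.88) = 120 nm.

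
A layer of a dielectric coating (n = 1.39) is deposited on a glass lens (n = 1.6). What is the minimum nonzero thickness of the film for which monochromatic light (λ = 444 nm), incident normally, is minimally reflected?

79.9 nm

Top surface (1.0 → 1.39): reflection off a higher-index medium gives a half-wave phase shift.
Bottom surface (1.39 → 1.6): reflection off a higher-index medium gives a half-wave phase shift.
The two reflections carry the same phase change, so no net offset.
For minimum reflection here: 2 n t = (m + ½) λ.
Minimum at m = 0: t = λ / (4 n) = 444 / (4 × 1.39) = 79.9 nm.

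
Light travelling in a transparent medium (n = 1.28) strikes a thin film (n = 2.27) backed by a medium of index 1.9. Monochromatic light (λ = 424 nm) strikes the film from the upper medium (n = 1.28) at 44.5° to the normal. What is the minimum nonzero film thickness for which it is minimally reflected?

102 nm

At the upper boundary (n = 1.28 to n = 2.27) the reflected ray undergoes a half-wave phase shift.
Ray reflecting at the bottom interface goes from n = 2.27 toward n = 1.9: no phase shift.
Exactly one π shift → a net half-wave offset.
So the condition for destructive reflection is 2 n t cos θ_r = m λ.
Snell's law: 1.28 sin 44.5° = 2.27 sin θ_r → sin θ_r = 0.395, cos θ_r = 0.919.
Minimum nonzero at m = 1: t = λ / (2 n cos θ_r) = 424 / (2 × 2.27 × 0.919) = 102 nm.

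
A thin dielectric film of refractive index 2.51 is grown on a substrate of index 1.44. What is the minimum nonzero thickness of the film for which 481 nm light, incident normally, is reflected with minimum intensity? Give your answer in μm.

0.0958 μm

Ray reflecting at the top interface goes from n = 1.0 toward n = 2.51: a half-wave phase shift.
Ray reflecting at the bottom interface goes from n = 2.51 toward n = 1.44: no phase shift.
Net: one phase inversion between the two reflected rays.
With one net inversion, destructive interference in reflection requires 2 n t = m λ.
Minimum nonzero at m = 1: t = λ / (2 n) = 481 / (2 × 2.51) = 95.8 nm.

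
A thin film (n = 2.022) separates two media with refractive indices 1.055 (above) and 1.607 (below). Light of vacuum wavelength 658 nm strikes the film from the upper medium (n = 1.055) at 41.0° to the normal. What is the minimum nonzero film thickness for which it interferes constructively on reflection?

Ray reflecting at the top interface goes from n = 1.055 toward n = 2.022: a half-wave phase shift.
Bottom surface (2.022 → 1.607): reflection off a lower-index medium gives no phase shift.
Exactly one π shift → a net half-wave offset.
For bright reflection here: 2 n t cos θ_r = (m + ½) λ.
Snell's law: 1.055 sin 41.0° = 2.022 sin θ_r → sin θ_r = 0.342, cos θ_r = 0.940.
Minimum at m = 0: t = λ / (4 n cos θ_r) = 658 / (4 × 2.022 × 0.940) = 86.6 nm.

86.6 nm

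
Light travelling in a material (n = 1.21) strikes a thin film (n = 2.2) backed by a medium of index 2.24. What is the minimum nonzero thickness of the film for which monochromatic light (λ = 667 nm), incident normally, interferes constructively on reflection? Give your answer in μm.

At the upper boundary (n = 1.21 to n = 2.2) the reflected ray undergoes a half-wave phase shift.
Ray reflecting at the bottom interface goes from n = 2.2 toward n = 2.24: a half-wave phase shift.
Net: no relative phase inversion (both shifts match).
So the condition for constructive reflection is 2 n t = m λ.
Minimum nonzero at m = 1: t = λ / (2 n) = 667 / (2 × 2.2) = 152 nm.

0.152 μm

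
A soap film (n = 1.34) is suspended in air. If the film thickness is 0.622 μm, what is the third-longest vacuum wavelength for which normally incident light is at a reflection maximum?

667 nm

Ray reflecting at the top interface goes from n = 1.0 toward n = 1.34: a half-wave phase shift.
At the lower boundary (n = 1.34 to n = 1.0) the reflected ray undergoes no phase shift.
The two reflections differ by half a wavelength.
With one net inversion, constructive interference in reflection requires 2 n t = (m + ½) λ.
λ = 2 n t / (m + ½). The third-longest wavelength is m = 2: λ = 2 × 1.34 × 622 / 2.50 = 667 nm.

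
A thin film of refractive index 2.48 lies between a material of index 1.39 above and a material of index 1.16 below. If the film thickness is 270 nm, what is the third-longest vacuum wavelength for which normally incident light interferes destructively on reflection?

446 nm

Top surface (1.39 → 2.48): reflection off a higher-index medium gives a half-wave phase shift.
Ray reflecting at the bottom interface goes from n = 2.48 toward n = 1.16: no phase shift.
Exactly one π shift → a net half-wave offset.
So the condition for destructive reflection is 2 n t = m λ.
λ = 2 n t / m. The third-longest wavelength is m = 3: λ = 2 × 2.48 × 270 / 3.00 = 446 nm.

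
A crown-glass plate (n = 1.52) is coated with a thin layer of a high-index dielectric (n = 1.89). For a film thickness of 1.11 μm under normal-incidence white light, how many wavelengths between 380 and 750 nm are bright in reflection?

Ray reflecting at the top interface goes from n = 1.0 toward n = 1.89: a half-wave phase shift.
At the lower boundary (n = 1.89 to n = 1.52) the reflected ray undergoes no phase shift.
Exactly one π shift → a net half-wave offset.
So the condition for constructive reflection is 2 n t = (m + ½) λ.
λ = 2 n t / (m + ½) = 4196 / (m + ½) nm.
m=5: 763 nm (IR); m=6: 646 nm (visible); m=7: 559 nm (visible); m=8: 494 nm (visible); m=9: 442 nm (visible); m=10: 400 nm (visible); m=11: 365 nm (UV).

5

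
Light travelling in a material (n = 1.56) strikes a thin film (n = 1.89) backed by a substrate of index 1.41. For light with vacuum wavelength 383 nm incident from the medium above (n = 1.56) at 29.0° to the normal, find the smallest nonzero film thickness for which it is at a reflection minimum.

111 nm

At the upper boundary (n = 1.56 to n = 1.89) the reflected ray undergoes a half-wave phase shift.
At the lower boundary (n = 1.89 to n = 1.41) the reflected ray undergoes no phase shift.
The two reflections differ by half a wavelength.
So the condition for destructive reflection is 2 n t cos θ_r = m λ.
Snell's law: 1.56 sin 29.0° = 1.89 sin θ_r → sin θ_r = 0.400, cos θ_r = 0.916.
Minimum nonzero at m = 1: t = λ / (2 n cos θ_r) = 383 / (2 × 1.89 × 0.916) = 111 nm.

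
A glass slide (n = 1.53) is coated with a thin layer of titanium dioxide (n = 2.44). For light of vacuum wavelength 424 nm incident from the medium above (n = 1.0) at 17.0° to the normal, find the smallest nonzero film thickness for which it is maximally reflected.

Ray reflecting at the top interface goes from n = 1.0 toward n = 2.44: a half-wave phase shift.
Bottom surface (2.44 → 1.53): reflection off a lower-index medium gives no phase shift.
Exactly one π shift → a net half-wave offset.
With one net inversion, constructive interference in reflection requires 2 n t cos θ_r = (m + ½) λ.
Snell's law: 1.0 sin 17.0° = 2.44 sin θ_r → sin θ_r = 0.120, cos θ_r = 0.993.
Minimum at m = 0: t = λ / (4 n cos θ_r) = 424 / (4 × 2.44 × 0.993) = 43.8 nm.

43.8 nm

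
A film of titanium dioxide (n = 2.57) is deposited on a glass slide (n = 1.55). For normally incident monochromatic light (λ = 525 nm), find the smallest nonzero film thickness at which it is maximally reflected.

Top surface (1.0 → 2.57): reflection off a higher-index medium gives a half-wave phase shift.
Bottom surface (2.57 → 1.55): reflection off a lower-index medium gives no phase shift.
Net: one phase inversion between the two reflected rays.
For bright reflection here: 2 n t = (m + ½) λ.
Minimum at m = 0: t = λ / (4 n) = 525 / (4 × 2.57) = 51.1 nm.

51.1 nm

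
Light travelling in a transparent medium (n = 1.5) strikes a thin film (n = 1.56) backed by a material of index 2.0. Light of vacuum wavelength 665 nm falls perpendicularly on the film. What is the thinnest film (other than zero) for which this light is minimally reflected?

At the upper boundary (n = 1.5 to n = 1.56) the reflected ray undergoes a half-wave phase shift.
Bottom surface (1.56 → 2.0): reflection off a higher-index medium gives a half-wave phase shift.
Zero or two π shifts → no net half-wave offset.
For weak reflection here: 2 n t = (m + ½) λ.
Minimum at m = 0: t = λ / (4 n) = 665 / (4 × 1.56) = 107 nm.

107 nm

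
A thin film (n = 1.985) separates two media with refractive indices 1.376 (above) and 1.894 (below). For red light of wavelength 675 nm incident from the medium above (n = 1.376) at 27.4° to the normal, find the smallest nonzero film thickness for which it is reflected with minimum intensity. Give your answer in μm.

0.179 μm

At the upper boundary (n = 1.376 to n = 1.985) the reflected ray undergoes a half-wave phase shift.
Ray reflecting at the bottom interface goes from n = 1.985 toward n = 1.894: no phase shift.
Exactly one π shift → a net half-wave offset.
For weak reflection here: 2 n t cos θ_r = m λ.
Snell's law: 1.376 sin 27.4° = 1.985 sin θ_r → sin θ_r = 0.319, cos θ_r = 0.948.
Minimum nonzero at m = 1: t = λ / (2 n cos θ_r) = 675 / (2 × 1.985 × 0.948) = 179 nm.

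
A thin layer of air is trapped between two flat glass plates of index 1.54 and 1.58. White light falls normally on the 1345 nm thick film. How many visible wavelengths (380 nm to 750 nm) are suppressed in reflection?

4

Ray reflecting at the top interface goes from n = 1.54 toward n = 1.0: no phase shift.
At the lower boundary (n = 1.0 to n = 1.58) the reflected ray undergoes a half-wave phase shift.
Net: one phase inversion between the two reflected rays.
For weak reflection here: 2 n t = m λ.
λ = 2 n t / m = 2690 / m nm.
m=3: 897 nm (IR); m=4: 673 nm (visible); m=5: 538 nm (visible); m=6: 448 nm (visible); m=7: 384 nm (visible); m=8: 336 nm (UV).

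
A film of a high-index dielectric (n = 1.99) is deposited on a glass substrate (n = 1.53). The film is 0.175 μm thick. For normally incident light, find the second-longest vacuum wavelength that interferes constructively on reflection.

464 nm

Top surface (1.0 → 1.99): reflection off a higher-index medium gives a half-wave phase shift.
At the lower boundary (n = 1.99 to n = 1.53) the reflected ray undergoes no phase shift.
The two reflections differ by half a wavelength.
With one net inversion, constructive interference in reflection requires 2 n t = (m + ½) λ.
λ = 2 n t / (m + ½). The second-longest wavelength is m = 1: λ = 2 × 1.99 × 175 / 1.50 = 464 nm.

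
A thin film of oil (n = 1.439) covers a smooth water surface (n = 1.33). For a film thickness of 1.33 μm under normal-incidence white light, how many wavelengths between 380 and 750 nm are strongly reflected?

Ray reflecting at the top interface goes from n = 1.0 toward n = 1.439: a half-wave phase shift.
Bottom surface (1.439 → 1.33): reflection off a lower-index medium gives no phase shift.
Exactly one π shift → a net half-wave offset.
For maximum reflection here: 2 n t = (m + ½) λ.
λ = 2 n t / (m + ½) = 3828 / (m + ½) nm.
m=4: 851 nm (IR); m=5: 696 nm (visible); m=6: 589 nm (visible); m=7: 510 nm (visible); m=8: 450 nm (visible); m=9: 403 nm (visible); m=10: 365 nm (UV).

5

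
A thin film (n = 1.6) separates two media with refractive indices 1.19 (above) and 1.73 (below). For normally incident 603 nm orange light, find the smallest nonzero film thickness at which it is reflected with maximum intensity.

188 nm

Ray reflecting at the top interface goes from n = 1.19 toward n = 1.6: a half-wave phase shift.
Ray reflecting at the bottom interface goes from n = 1.6 toward n = 1.73: a half-wave phase shift.
Zero or two π shifts → no net half-wave offset.
So the condition for constructive reflection is 2 n t = m λ.
Minimum nonzero at m = 1: t = λ / (2 n) = 603 / (2 × 1.6) = 188 nm.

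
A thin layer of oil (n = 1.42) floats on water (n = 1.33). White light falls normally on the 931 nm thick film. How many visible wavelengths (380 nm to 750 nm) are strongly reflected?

3

At the upper boundary (n = 1.0 to n = 1.42) the reflected ray undergoes a half-wave phase shift.
At the lower boundary (n = 1.42 to n = 1.33) the reflected ray undergoes no phase shift.
Net: one phase inversion between the two reflected rays.
With one net inversion, constructive interference in reflection requires 2 n t = (m + ½) λ.
λ = 2 n t / (m + ½) = 2644 / (m + ½) nm.
m=3: 755 nm (IR); m=4: 588 nm (visible); m=5: 481 nm (visible); m=6: 407 nm (visible); m=7: 353 nm (UV).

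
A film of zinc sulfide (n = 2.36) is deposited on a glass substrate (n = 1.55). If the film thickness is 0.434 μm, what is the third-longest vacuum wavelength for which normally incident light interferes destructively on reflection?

Top surface (1.0 → 2.36): reflection off a higher-index medium gives a half-wave phase shift.
At the lower boundary (n = 2.36 to n = 1.55) the reflected ray undergoes no phase shift.
Net: one phase inversion between the two reflected rays.
With one net inversion, destructive interference in reflection requires 2 n t = m λ.
λ = 2 n t / m. The third-longest wavelength is m = 3: λ = 2 × 2.36 × 434 / 3.00 = 683 nm.

683 nm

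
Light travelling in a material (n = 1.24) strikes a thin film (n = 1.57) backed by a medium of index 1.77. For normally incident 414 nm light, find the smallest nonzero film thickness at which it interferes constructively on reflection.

132 nm

Top surface (1.24 → 1.57): reflection off a higher-index medium gives a half-wave phase shift.
At the lower boundary (n = 1.57 to n = 1.77) the reflected ray undergoes a half-wave phase shift.
Net: no relative phase inversion (both shifts match).
With no net inversion, constructive interference in reflection requires 2 n t = m λ.
Minimum nonzero at m = 1: t = λ / (2 n) = 414 / (2 × 1.57) = 132 nm.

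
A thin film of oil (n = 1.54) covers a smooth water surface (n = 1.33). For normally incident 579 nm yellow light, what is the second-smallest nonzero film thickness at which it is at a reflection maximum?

282 nm

Top surface (1.0 → 1.54): reflection off a higher-index medium gives a half-wave phase shift.
Ray reflecting at the bottom interface goes from n = 1.54 toward n = 1.33: no phase shift.
Exactly one π shift → a net half-wave offset.
With one net inversion, constructive interference in reflection requires 2 n t = (m + ½) λ.
The second-smallest nonzero thickness corresponds to m = 1: t = (m + ½) λ / (2 n) = 1.50 × 579 / (2 × 1.54) = 282 nm.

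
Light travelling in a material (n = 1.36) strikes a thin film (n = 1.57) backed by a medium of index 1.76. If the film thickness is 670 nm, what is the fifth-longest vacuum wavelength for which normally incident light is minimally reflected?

At the upper boundary (n = 1.36 to n = 1.57) the reflected ray undergoes a half-wave phase shift.
Ray reflecting at the bottom interface goes from n = 1.57 toward n = 1.76: a half-wave phase shift.
Net: no relative phase inversion (both shifts match).
With no net inversion, destructive interference in reflection requires 2 n t = (m + ½) λ.
λ = 2 n t / (m + ½). The fifth-longest wavelength is m = 4: λ = 2 × 1.57 × 670 / 4.50 = 468 nm.

468 nm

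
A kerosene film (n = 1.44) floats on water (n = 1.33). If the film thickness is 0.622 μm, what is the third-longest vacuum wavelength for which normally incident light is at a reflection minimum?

597 nm

Ray reflecting at the top interface goes from n = 1.0 toward n = 1.44: a half-wave phase shift.
At the lower boundary (n = 1.44 to n = 1.33) the reflected ray undergoes no phase shift.
Exactly one π shift → a net half-wave offset.
So the condition for destructive reflection is 2 n t = m λ.
λ = 2 n t / m. The third-longest wavelength is m = 3: λ = 2 × 1.44 × 622 / 3.00 = 597 nm.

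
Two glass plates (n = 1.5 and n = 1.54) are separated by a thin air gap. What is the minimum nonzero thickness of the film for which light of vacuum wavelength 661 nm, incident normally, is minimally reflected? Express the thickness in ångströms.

Ray reflecting at the top interface goes from n = 1.5 toward n = 1.0: no phase shift.
At the lower boundary (n = 1.0 to n = 1.54) the reflected ray undergoes a half-wave phase shift.
The two reflections differ by half a wavelength.
With one net inversion, destructive interference in reflection requires 2 n t = m λ.
Minimum nonzero at m = 1: t = λ / (2 n) = 661 / (2 × 1.0) = 331 nm.

3305 Å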